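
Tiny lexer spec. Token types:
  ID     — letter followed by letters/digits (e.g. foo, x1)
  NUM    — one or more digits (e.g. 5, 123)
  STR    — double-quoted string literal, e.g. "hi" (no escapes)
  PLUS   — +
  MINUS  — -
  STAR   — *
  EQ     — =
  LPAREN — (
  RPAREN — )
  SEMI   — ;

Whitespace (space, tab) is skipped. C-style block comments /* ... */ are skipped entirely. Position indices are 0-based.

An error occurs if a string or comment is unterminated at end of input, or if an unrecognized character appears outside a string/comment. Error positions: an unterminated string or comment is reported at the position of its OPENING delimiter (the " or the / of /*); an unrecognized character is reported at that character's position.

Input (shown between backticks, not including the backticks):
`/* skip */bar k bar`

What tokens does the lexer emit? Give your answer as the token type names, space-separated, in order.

Answer: ID ID ID

Derivation:
pos=0: enter COMMENT mode (saw '/*')
exit COMMENT mode (now at pos=10)
pos=10: emit ID 'bar' (now at pos=13)
pos=14: emit ID 'k' (now at pos=15)
pos=16: emit ID 'bar' (now at pos=19)
DONE. 3 tokens: [ID, ID, ID]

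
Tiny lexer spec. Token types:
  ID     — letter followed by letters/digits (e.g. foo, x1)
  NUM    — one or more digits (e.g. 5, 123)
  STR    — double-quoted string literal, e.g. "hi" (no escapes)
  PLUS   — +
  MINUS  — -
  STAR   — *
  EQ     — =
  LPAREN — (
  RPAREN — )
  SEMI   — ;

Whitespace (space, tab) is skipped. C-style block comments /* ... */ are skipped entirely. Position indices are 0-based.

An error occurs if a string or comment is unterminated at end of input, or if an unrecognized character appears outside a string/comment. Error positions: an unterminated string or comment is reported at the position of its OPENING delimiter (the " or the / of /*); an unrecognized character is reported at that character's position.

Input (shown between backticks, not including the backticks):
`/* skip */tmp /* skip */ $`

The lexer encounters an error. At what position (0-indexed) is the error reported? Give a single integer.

Answer: 25

Derivation:
pos=0: enter COMMENT mode (saw '/*')
exit COMMENT mode (now at pos=10)
pos=10: emit ID 'tmp' (now at pos=13)
pos=14: enter COMMENT mode (saw '/*')
exit COMMENT mode (now at pos=24)
pos=25: ERROR — unrecognized char '$'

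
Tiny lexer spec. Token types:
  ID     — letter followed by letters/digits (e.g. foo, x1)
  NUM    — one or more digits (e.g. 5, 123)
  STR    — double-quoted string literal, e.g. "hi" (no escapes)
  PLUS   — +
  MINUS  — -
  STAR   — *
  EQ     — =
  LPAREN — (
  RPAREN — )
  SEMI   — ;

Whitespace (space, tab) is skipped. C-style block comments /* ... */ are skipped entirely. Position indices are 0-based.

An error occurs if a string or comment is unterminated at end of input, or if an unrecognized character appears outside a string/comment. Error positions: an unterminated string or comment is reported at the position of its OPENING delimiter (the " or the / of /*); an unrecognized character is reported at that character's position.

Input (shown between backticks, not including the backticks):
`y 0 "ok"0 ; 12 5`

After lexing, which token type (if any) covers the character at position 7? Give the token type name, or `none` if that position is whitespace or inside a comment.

pos=0: emit ID 'y' (now at pos=1)
pos=2: emit NUM '0' (now at pos=3)
pos=4: enter STRING mode
pos=4: emit STR "ok" (now at pos=8)
pos=8: emit NUM '0' (now at pos=9)
pos=10: emit SEMI ';'
pos=12: emit NUM '12' (now at pos=14)
pos=15: emit NUM '5' (now at pos=16)
DONE. 7 tokens: [ID, NUM, STR, NUM, SEMI, NUM, NUM]
Position 7: char is '"' -> STR

Answer: STR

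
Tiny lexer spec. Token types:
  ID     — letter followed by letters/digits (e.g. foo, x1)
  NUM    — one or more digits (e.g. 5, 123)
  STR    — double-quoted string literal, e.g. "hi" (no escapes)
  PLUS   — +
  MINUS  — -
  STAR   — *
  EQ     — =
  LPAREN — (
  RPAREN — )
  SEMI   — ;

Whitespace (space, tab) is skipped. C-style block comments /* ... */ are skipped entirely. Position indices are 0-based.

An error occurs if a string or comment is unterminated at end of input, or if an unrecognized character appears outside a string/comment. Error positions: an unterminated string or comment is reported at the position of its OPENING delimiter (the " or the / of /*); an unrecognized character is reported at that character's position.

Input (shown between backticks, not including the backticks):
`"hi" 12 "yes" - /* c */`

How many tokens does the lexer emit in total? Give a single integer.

Answer: 4

Derivation:
pos=0: enter STRING mode
pos=0: emit STR "hi" (now at pos=4)
pos=5: emit NUM '12' (now at pos=7)
pos=8: enter STRING mode
pos=8: emit STR "yes" (now at pos=13)
pos=14: emit MINUS '-'
pos=16: enter COMMENT mode (saw '/*')
exit COMMENT mode (now at pos=23)
DONE. 4 tokens: [STR, NUM, STR, MINUS]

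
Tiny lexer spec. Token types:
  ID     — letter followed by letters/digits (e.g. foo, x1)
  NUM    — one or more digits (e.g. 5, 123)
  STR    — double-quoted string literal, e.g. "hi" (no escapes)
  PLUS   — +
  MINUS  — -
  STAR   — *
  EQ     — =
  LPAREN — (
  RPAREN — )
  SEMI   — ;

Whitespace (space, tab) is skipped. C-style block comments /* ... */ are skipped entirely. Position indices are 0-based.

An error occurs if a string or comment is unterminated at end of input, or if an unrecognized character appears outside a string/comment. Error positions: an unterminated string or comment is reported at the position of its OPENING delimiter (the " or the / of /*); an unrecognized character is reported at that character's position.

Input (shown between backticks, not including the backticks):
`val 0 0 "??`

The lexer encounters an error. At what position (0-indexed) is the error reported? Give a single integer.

pos=0: emit ID 'val' (now at pos=3)
pos=4: emit NUM '0' (now at pos=5)
pos=6: emit NUM '0' (now at pos=7)
pos=8: enter STRING mode
pos=8: ERROR — unterminated string

Answer: 8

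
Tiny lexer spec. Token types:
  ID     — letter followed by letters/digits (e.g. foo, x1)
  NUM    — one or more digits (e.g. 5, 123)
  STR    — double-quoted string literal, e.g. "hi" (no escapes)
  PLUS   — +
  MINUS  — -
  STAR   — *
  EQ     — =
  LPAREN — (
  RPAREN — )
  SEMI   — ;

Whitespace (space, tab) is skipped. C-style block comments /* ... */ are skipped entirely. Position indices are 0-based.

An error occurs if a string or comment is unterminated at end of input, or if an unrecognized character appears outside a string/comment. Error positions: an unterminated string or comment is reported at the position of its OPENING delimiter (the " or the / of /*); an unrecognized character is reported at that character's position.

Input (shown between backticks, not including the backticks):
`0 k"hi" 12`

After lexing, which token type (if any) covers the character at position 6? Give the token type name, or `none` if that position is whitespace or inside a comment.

Answer: STR

Derivation:
pos=0: emit NUM '0' (now at pos=1)
pos=2: emit ID 'k' (now at pos=3)
pos=3: enter STRING mode
pos=3: emit STR "hi" (now at pos=7)
pos=8: emit NUM '12' (now at pos=10)
DONE. 4 tokens: [NUM, ID, STR, NUM]
Position 6: char is '"' -> STR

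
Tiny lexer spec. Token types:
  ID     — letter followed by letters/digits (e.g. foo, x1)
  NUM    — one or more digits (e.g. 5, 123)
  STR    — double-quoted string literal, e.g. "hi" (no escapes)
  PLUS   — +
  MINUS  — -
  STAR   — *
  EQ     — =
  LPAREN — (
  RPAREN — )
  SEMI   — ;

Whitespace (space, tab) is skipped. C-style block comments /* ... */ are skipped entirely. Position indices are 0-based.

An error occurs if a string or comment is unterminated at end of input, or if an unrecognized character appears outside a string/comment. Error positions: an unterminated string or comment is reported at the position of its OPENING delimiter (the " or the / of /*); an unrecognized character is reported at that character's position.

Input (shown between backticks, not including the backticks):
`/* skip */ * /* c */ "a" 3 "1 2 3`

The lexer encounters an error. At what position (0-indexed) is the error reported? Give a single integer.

pos=0: enter COMMENT mode (saw '/*')
exit COMMENT mode (now at pos=10)
pos=11: emit STAR '*'
pos=13: enter COMMENT mode (saw '/*')
exit COMMENT mode (now at pos=20)
pos=21: enter STRING mode
pos=21: emit STR "a" (now at pos=24)
pos=25: emit NUM '3' (now at pos=26)
pos=27: enter STRING mode
pos=27: ERROR — unterminated string

Answer: 27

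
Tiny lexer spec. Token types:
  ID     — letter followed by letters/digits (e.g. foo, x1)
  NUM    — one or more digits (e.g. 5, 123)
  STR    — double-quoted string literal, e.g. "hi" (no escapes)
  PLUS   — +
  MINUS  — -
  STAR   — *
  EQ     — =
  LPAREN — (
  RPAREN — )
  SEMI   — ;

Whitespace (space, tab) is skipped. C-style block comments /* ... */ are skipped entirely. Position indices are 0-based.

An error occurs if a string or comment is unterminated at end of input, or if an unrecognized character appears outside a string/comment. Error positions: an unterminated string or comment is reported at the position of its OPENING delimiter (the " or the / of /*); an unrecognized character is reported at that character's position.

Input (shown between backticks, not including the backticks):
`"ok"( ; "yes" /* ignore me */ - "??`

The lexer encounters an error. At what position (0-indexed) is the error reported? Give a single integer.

pos=0: enter STRING mode
pos=0: emit STR "ok" (now at pos=4)
pos=4: emit LPAREN '('
pos=6: emit SEMI ';'
pos=8: enter STRING mode
pos=8: emit STR "yes" (now at pos=13)
pos=14: enter COMMENT mode (saw '/*')
exit COMMENT mode (now at pos=29)
pos=30: emit MINUS '-'
pos=32: enter STRING mode
pos=32: ERROR — unterminated string

Answer: 32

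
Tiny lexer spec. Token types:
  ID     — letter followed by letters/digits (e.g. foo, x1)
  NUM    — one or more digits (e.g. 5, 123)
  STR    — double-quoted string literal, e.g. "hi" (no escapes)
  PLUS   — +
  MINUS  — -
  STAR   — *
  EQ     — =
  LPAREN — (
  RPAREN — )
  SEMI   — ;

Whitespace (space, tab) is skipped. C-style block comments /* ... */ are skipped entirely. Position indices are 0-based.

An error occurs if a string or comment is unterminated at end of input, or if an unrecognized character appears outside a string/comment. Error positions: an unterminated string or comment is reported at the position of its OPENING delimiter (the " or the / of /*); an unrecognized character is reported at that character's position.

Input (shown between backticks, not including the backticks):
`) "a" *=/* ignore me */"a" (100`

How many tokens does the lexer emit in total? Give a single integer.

Answer: 7

Derivation:
pos=0: emit RPAREN ')'
pos=2: enter STRING mode
pos=2: emit STR "a" (now at pos=5)
pos=6: emit STAR '*'
pos=7: emit EQ '='
pos=8: enter COMMENT mode (saw '/*')
exit COMMENT mode (now at pos=23)
pos=23: enter STRING mode
pos=23: emit STR "a" (now at pos=26)
pos=27: emit LPAREN '('
pos=28: emit NUM '100' (now at pos=31)
DONE. 7 tokens: [RPAREN, STR, STAR, EQ, STR, LPAREN, NUM]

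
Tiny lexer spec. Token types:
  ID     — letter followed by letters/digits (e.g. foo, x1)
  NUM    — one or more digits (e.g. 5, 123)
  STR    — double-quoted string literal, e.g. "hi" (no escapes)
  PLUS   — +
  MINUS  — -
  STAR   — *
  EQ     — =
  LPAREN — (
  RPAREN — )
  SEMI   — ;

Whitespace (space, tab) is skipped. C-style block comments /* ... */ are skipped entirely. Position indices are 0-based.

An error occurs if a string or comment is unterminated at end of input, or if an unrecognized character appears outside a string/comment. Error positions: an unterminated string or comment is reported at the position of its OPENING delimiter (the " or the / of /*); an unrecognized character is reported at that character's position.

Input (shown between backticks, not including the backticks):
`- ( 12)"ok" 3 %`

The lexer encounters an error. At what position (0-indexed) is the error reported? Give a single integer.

Answer: 14

Derivation:
pos=0: emit MINUS '-'
pos=2: emit LPAREN '('
pos=4: emit NUM '12' (now at pos=6)
pos=6: emit RPAREN ')'
pos=7: enter STRING mode
pos=7: emit STR "ok" (now at pos=11)
pos=12: emit NUM '3' (now at pos=13)
pos=14: ERROR — unrecognized char '%'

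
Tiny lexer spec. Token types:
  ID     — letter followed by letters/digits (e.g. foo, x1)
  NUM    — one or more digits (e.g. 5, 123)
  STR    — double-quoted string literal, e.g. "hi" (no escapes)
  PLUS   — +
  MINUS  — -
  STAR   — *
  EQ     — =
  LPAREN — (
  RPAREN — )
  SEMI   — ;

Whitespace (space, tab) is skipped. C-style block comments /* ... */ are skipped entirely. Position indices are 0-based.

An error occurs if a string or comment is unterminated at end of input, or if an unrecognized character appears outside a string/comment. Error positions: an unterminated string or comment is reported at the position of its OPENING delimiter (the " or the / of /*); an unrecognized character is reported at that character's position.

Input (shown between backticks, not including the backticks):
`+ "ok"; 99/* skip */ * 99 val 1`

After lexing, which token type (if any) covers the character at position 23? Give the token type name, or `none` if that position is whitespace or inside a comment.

pos=0: emit PLUS '+'
pos=2: enter STRING mode
pos=2: emit STR "ok" (now at pos=6)
pos=6: emit SEMI ';'
pos=8: emit NUM '99' (now at pos=10)
pos=10: enter COMMENT mode (saw '/*')
exit COMMENT mode (now at pos=20)
pos=21: emit STAR '*'
pos=23: emit NUM '99' (now at pos=25)
pos=26: emit ID 'val' (now at pos=29)
pos=30: emit NUM '1' (now at pos=31)
DONE. 8 tokens: [PLUS, STR, SEMI, NUM, STAR, NUM, ID, NUM]
Position 23: char is '9' -> NUM

Answer: NUM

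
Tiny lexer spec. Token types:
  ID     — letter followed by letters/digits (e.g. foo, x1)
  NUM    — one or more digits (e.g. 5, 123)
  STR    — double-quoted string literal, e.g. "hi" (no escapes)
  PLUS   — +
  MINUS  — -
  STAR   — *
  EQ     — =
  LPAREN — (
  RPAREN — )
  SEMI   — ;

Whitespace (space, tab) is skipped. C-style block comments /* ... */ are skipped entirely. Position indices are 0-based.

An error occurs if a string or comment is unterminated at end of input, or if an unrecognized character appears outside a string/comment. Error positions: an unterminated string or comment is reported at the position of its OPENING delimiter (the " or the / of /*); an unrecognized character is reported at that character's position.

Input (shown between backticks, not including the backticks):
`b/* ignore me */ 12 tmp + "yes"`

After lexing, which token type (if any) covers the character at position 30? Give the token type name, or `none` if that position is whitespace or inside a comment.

pos=0: emit ID 'b' (now at pos=1)
pos=1: enter COMMENT mode (saw '/*')
exit COMMENT mode (now at pos=16)
pos=17: emit NUM '12' (now at pos=19)
pos=20: emit ID 'tmp' (now at pos=23)
pos=24: emit PLUS '+'
pos=26: enter STRING mode
pos=26: emit STR "yes" (now at pos=31)
DONE. 5 tokens: [ID, NUM, ID, PLUS, STR]
Position 30: char is '"' -> STR

Answer: STR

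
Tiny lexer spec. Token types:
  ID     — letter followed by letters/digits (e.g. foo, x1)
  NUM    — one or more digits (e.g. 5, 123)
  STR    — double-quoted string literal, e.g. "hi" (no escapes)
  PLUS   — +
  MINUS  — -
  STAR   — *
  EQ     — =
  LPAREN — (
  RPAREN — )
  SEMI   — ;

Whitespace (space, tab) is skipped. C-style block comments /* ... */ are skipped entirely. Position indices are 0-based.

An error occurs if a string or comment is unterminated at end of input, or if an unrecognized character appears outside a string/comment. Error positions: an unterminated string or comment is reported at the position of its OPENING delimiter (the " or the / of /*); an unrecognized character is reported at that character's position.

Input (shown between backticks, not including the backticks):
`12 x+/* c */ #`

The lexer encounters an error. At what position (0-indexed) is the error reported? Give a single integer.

Answer: 13

Derivation:
pos=0: emit NUM '12' (now at pos=2)
pos=3: emit ID 'x' (now at pos=4)
pos=4: emit PLUS '+'
pos=5: enter COMMENT mode (saw '/*')
exit COMMENT mode (now at pos=12)
pos=13: ERROR — unrecognized char '#'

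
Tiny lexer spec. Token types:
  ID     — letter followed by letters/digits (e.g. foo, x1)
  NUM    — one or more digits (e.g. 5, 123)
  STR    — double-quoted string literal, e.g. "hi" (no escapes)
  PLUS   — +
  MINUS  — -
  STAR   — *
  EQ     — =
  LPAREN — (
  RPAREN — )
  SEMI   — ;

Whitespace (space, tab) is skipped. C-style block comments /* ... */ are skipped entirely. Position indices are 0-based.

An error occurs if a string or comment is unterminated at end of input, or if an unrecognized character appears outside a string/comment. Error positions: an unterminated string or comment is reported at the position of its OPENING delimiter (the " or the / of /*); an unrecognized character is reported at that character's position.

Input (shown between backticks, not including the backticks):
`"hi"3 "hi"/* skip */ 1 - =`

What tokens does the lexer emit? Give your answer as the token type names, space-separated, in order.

Answer: STR NUM STR NUM MINUS EQ

Derivation:
pos=0: enter STRING mode
pos=0: emit STR "hi" (now at pos=4)
pos=4: emit NUM '3' (now at pos=5)
pos=6: enter STRING mode
pos=6: emit STR "hi" (now at pos=10)
pos=10: enter COMMENT mode (saw '/*')
exit COMMENT mode (now at pos=20)
pos=21: emit NUM '1' (now at pos=22)
pos=23: emit MINUS '-'
pos=25: emit EQ '='
DONE. 6 tokens: [STR, NUM, STR, NUM, MINUS, EQ]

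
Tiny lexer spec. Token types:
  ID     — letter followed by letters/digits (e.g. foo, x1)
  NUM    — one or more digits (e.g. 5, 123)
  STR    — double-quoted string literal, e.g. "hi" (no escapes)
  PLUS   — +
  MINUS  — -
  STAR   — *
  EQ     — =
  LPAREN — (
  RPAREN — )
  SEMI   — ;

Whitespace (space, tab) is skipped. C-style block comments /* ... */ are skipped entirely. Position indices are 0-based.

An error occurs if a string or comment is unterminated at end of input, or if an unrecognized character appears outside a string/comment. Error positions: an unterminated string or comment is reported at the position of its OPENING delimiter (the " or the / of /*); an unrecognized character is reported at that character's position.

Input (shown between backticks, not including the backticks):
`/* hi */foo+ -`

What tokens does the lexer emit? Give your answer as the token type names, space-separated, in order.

Answer: ID PLUS MINUS

Derivation:
pos=0: enter COMMENT mode (saw '/*')
exit COMMENT mode (now at pos=8)
pos=8: emit ID 'foo' (now at pos=11)
pos=11: emit PLUS '+'
pos=13: emit MINUS '-'
DONE. 3 tokens: [ID, PLUS, MINUS]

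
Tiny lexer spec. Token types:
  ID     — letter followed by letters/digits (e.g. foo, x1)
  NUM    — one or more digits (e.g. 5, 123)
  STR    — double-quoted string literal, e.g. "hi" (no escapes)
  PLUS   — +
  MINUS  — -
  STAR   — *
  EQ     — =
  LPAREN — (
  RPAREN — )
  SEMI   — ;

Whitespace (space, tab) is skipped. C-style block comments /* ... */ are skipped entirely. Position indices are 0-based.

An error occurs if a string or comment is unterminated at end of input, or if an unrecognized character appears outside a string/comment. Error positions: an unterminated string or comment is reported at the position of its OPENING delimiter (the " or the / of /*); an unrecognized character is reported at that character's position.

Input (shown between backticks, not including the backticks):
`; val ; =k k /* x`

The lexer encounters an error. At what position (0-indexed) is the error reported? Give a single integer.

Answer: 13

Derivation:
pos=0: emit SEMI ';'
pos=2: emit ID 'val' (now at pos=5)
pos=6: emit SEMI ';'
pos=8: emit EQ '='
pos=9: emit ID 'k' (now at pos=10)
pos=11: emit ID 'k' (now at pos=12)
pos=13: enter COMMENT mode (saw '/*')
pos=13: ERROR — unterminated comment (reached EOF)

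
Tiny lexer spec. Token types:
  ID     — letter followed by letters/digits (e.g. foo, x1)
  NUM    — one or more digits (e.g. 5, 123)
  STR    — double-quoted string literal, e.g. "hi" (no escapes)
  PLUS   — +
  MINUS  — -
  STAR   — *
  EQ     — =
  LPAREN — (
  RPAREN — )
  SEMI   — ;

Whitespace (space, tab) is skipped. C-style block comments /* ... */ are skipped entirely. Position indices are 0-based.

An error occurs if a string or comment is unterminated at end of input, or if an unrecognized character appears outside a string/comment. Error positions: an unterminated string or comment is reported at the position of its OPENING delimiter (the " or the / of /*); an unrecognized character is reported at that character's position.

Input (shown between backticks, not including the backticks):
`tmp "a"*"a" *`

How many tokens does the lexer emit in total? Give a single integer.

Answer: 5

Derivation:
pos=0: emit ID 'tmp' (now at pos=3)
pos=4: enter STRING mode
pos=4: emit STR "a" (now at pos=7)
pos=7: emit STAR '*'
pos=8: enter STRING mode
pos=8: emit STR "a" (now at pos=11)
pos=12: emit STAR '*'
DONE. 5 tokens: [ID, STR, STAR, STR, STAR]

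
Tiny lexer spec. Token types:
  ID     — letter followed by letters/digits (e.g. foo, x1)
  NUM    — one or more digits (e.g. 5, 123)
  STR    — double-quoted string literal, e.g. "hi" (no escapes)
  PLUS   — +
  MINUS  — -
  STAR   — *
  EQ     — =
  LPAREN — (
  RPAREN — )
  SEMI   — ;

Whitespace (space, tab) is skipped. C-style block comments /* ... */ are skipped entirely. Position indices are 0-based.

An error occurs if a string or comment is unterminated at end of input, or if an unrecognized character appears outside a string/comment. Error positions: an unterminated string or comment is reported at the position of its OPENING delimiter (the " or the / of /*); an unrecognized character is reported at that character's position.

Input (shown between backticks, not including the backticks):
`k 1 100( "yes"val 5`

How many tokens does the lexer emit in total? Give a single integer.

pos=0: emit ID 'k' (now at pos=1)
pos=2: emit NUM '1' (now at pos=3)
pos=4: emit NUM '100' (now at pos=7)
pos=7: emit LPAREN '('
pos=9: enter STRING mode
pos=9: emit STR "yes" (now at pos=14)
pos=14: emit ID 'val' (now at pos=17)
pos=18: emit NUM '5' (now at pos=19)
DONE. 7 tokens: [ID, NUM, NUM, LPAREN, STR, ID, NUM]

Answer: 7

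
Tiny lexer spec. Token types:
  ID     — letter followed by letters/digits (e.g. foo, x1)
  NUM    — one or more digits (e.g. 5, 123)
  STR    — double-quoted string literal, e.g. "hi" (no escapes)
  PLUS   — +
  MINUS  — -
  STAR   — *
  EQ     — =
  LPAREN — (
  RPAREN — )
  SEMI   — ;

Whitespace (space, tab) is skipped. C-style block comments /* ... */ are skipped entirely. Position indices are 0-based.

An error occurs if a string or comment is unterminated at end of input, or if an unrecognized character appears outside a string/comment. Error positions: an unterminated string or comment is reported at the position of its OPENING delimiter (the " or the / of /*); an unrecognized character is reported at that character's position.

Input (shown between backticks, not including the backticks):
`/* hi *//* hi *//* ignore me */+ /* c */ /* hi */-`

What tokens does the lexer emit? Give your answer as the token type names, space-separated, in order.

Answer: PLUS MINUS

Derivation:
pos=0: enter COMMENT mode (saw '/*')
exit COMMENT mode (now at pos=8)
pos=8: enter COMMENT mode (saw '/*')
exit COMMENT mode (now at pos=16)
pos=16: enter COMMENT mode (saw '/*')
exit COMMENT mode (now at pos=31)
pos=31: emit PLUS '+'
pos=33: enter COMMENT mode (saw '/*')
exit COMMENT mode (now at pos=40)
pos=41: enter COMMENT mode (saw '/*')
exit COMMENT mode (now at pos=49)
pos=49: emit MINUS '-'
DONE. 2 tokens: [PLUS, MINUS]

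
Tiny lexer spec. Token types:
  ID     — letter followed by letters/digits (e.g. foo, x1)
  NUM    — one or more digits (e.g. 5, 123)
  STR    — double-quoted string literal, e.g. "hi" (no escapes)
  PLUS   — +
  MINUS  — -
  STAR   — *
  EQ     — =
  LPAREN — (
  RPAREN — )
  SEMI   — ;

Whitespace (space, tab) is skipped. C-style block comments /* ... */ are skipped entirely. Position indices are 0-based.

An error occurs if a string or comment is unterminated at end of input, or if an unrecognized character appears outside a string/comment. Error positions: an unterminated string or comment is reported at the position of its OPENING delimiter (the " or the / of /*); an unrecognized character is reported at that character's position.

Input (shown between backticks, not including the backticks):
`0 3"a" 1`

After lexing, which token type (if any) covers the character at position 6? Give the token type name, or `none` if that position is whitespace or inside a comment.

Answer: none

Derivation:
pos=0: emit NUM '0' (now at pos=1)
pos=2: emit NUM '3' (now at pos=3)
pos=3: enter STRING mode
pos=3: emit STR "a" (now at pos=6)
pos=7: emit NUM '1' (now at pos=8)
DONE. 4 tokens: [NUM, NUM, STR, NUM]
Position 6: char is ' ' -> none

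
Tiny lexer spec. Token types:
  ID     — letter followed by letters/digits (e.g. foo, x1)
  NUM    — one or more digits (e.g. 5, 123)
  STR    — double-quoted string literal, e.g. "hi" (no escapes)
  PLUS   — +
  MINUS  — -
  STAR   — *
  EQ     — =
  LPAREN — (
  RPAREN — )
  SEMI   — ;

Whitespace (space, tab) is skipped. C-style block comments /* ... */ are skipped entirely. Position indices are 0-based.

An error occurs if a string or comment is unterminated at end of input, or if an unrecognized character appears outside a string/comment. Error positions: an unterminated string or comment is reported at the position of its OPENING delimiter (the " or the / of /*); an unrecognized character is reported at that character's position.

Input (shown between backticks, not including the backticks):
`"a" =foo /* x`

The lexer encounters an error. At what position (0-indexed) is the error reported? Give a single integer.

pos=0: enter STRING mode
pos=0: emit STR "a" (now at pos=3)
pos=4: emit EQ '='
pos=5: emit ID 'foo' (now at pos=8)
pos=9: enter COMMENT mode (saw '/*')
pos=9: ERROR — unterminated comment (reached EOF)

Answer: 9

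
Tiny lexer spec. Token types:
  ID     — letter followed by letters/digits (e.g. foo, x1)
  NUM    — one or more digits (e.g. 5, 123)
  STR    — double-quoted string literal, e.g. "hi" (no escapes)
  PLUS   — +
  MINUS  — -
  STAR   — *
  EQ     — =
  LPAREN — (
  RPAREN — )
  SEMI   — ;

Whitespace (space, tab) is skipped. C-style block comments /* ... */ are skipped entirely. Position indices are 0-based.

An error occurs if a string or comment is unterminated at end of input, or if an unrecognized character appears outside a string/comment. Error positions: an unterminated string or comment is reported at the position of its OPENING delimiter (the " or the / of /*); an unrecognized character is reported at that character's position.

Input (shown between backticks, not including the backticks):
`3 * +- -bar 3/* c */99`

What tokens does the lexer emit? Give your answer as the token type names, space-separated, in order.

Answer: NUM STAR PLUS MINUS MINUS ID NUM NUM

Derivation:
pos=0: emit NUM '3' (now at pos=1)
pos=2: emit STAR '*'
pos=4: emit PLUS '+'
pos=5: emit MINUS '-'
pos=7: emit MINUS '-'
pos=8: emit ID 'bar' (now at pos=11)
pos=12: emit NUM '3' (now at pos=13)
pos=13: enter COMMENT mode (saw '/*')
exit COMMENT mode (now at pos=20)
pos=20: emit NUM '99' (now at pos=22)
DONE. 8 tokens: [NUM, STAR, PLUS, MINUS, MINUS, ID, NUM, NUM]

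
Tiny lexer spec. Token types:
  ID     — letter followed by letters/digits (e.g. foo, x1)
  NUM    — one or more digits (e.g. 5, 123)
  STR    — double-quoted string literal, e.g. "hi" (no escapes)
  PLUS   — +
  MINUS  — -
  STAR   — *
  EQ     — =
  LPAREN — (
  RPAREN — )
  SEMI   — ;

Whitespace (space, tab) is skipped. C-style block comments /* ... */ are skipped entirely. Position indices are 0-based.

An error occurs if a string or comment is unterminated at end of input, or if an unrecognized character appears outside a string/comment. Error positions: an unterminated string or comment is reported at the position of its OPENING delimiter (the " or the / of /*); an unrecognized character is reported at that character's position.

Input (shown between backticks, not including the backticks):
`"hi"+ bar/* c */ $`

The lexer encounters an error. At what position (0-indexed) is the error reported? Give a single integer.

pos=0: enter STRING mode
pos=0: emit STR "hi" (now at pos=4)
pos=4: emit PLUS '+'
pos=6: emit ID 'bar' (now at pos=9)
pos=9: enter COMMENT mode (saw '/*')
exit COMMENT mode (now at pos=16)
pos=17: ERROR — unrecognized char '$'

Answer: 17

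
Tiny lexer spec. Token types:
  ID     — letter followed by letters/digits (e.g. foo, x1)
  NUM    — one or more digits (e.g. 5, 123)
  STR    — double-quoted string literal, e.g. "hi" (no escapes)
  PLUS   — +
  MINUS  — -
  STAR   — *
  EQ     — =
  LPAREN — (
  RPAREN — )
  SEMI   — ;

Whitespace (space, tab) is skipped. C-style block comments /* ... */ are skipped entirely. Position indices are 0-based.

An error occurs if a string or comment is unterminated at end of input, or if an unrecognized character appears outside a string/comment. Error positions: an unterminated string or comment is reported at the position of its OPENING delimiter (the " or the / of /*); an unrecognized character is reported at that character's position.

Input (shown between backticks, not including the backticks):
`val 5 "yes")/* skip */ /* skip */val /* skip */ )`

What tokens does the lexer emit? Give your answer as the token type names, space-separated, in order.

pos=0: emit ID 'val' (now at pos=3)
pos=4: emit NUM '5' (now at pos=5)
pos=6: enter STRING mode
pos=6: emit STR "yes" (now at pos=11)
pos=11: emit RPAREN ')'
pos=12: enter COMMENT mode (saw '/*')
exit COMMENT mode (now at pos=22)
pos=23: enter COMMENT mode (saw '/*')
exit COMMENT mode (now at pos=33)
pos=33: emit ID 'val' (now at pos=36)
pos=37: enter COMMENT mode (saw '/*')
exit COMMENT mode (now at pos=47)
pos=48: emit RPAREN ')'
DONE. 6 tokens: [ID, NUM, STR, RPAREN, ID, RPAREN]

Answer: ID NUM STR RPAREN ID RPAREN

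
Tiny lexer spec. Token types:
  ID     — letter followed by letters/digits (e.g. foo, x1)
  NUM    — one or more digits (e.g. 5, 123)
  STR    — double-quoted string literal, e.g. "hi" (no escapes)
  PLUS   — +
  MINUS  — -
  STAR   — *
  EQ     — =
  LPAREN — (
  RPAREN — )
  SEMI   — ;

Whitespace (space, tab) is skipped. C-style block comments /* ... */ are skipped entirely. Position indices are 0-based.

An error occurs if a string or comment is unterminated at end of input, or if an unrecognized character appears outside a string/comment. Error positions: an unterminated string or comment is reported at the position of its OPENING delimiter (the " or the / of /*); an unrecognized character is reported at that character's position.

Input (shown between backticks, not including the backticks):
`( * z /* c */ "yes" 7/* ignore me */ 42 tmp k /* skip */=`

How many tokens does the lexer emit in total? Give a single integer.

Answer: 9

Derivation:
pos=0: emit LPAREN '('
pos=2: emit STAR '*'
pos=4: emit ID 'z' (now at pos=5)
pos=6: enter COMMENT mode (saw '/*')
exit COMMENT mode (now at pos=13)
pos=14: enter STRING mode
pos=14: emit STR "yes" (now at pos=19)
pos=20: emit NUM '7' (now at pos=21)
pos=21: enter COMMENT mode (saw '/*')
exit COMMENT mode (now at pos=36)
pos=37: emit NUM '42' (now at pos=39)
pos=40: emit ID 'tmp' (now at pos=43)
pos=44: emit ID 'k' (now at pos=45)
pos=46: enter COMMENT mode (saw '/*')
exit COMMENT mode (now at pos=56)
pos=56: emit EQ '='
DONE. 9 tokens: [LPAREN, STAR, ID, STR, NUM, NUM, ID, ID, EQ]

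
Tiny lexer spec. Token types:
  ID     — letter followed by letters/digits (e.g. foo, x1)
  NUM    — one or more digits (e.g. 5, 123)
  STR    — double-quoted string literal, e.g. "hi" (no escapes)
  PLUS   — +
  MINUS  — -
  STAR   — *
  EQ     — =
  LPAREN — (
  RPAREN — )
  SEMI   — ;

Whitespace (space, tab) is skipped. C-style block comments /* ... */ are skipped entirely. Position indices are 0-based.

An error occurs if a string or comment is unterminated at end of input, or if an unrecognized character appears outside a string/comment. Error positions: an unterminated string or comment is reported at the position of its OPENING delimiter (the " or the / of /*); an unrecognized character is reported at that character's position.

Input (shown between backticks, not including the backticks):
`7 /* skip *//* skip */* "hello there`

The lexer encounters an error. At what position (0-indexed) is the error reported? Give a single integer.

pos=0: emit NUM '7' (now at pos=1)
pos=2: enter COMMENT mode (saw '/*')
exit COMMENT mode (now at pos=12)
pos=12: enter COMMENT mode (saw '/*')
exit COMMENT mode (now at pos=22)
pos=22: emit STAR '*'
pos=24: enter STRING mode
pos=24: ERROR — unterminated string

Answer: 24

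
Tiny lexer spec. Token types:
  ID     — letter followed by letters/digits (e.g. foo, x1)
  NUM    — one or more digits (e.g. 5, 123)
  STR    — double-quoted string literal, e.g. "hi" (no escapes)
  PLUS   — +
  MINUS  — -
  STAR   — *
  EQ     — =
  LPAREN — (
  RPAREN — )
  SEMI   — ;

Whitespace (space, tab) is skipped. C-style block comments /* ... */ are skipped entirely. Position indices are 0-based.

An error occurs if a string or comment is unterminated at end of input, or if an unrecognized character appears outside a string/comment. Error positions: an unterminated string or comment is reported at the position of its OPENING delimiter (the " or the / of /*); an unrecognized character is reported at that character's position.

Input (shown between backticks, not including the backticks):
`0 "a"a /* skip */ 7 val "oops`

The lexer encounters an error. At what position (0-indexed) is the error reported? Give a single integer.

Answer: 24

Derivation:
pos=0: emit NUM '0' (now at pos=1)
pos=2: enter STRING mode
pos=2: emit STR "a" (now at pos=5)
pos=5: emit ID 'a' (now at pos=6)
pos=7: enter COMMENT mode (saw '/*')
exit COMMENT mode (now at pos=17)
pos=18: emit NUM '7' (now at pos=19)
pos=20: emit ID 'val' (now at pos=23)
pos=24: enter STRING mode
pos=24: ERROR — unterminated string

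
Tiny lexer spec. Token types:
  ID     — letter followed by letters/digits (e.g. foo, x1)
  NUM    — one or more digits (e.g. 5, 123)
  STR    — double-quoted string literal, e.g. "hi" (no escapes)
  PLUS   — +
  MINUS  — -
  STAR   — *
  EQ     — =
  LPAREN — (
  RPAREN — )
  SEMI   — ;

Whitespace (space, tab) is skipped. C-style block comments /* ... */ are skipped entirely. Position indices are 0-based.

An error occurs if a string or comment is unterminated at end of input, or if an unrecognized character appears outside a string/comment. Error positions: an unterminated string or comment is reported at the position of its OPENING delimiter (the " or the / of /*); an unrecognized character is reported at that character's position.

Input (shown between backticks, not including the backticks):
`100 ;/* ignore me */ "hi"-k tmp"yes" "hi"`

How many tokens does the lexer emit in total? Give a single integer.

pos=0: emit NUM '100' (now at pos=3)
pos=4: emit SEMI ';'
pos=5: enter COMMENT mode (saw '/*')
exit COMMENT mode (now at pos=20)
pos=21: enter STRING mode
pos=21: emit STR "hi" (now at pos=25)
pos=25: emit MINUS '-'
pos=26: emit ID 'k' (now at pos=27)
pos=28: emit ID 'tmp' (now at pos=31)
pos=31: enter STRING mode
pos=31: emit STR "yes" (now at pos=36)
pos=37: enter STRING mode
pos=37: emit STR "hi" (now at pos=41)
DONE. 8 tokens: [NUM, SEMI, STR, MINUS, ID, ID, STR, STR]

Answer: 8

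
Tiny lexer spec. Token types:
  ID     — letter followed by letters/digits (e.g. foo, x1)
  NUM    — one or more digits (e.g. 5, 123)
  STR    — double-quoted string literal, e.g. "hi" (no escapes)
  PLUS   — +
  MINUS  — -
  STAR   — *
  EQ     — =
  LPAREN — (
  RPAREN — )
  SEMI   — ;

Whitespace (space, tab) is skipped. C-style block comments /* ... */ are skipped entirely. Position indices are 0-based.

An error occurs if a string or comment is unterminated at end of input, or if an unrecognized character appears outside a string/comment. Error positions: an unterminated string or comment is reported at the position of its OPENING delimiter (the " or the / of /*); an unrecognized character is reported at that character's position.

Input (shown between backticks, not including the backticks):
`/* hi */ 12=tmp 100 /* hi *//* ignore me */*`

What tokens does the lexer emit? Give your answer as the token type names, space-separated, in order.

pos=0: enter COMMENT mode (saw '/*')
exit COMMENT mode (now at pos=8)
pos=9: emit NUM '12' (now at pos=11)
pos=11: emit EQ '='
pos=12: emit ID 'tmp' (now at pos=15)
pos=16: emit NUM '100' (now at pos=19)
pos=20: enter COMMENT mode (saw '/*')
exit COMMENT mode (now at pos=28)
pos=28: enter COMMENT mode (saw '/*')
exit COMMENT mode (now at pos=43)
pos=43: emit STAR '*'
DONE. 5 tokens: [NUM, EQ, ID, NUM, STAR]

Answer: NUM EQ ID NUM STAR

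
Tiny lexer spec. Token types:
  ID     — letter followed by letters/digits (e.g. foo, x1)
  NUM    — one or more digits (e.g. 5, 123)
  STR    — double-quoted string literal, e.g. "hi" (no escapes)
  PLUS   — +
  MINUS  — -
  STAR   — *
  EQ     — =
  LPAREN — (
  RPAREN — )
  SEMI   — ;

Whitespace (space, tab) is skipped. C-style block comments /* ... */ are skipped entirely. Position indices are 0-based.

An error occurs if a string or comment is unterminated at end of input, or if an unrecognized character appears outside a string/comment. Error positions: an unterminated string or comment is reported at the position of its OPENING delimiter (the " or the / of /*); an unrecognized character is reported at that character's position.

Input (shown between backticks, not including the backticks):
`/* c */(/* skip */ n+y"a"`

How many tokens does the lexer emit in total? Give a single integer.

pos=0: enter COMMENT mode (saw '/*')
exit COMMENT mode (now at pos=7)
pos=7: emit LPAREN '('
pos=8: enter COMMENT mode (saw '/*')
exit COMMENT mode (now at pos=18)
pos=19: emit ID 'n' (now at pos=20)
pos=20: emit PLUS '+'
pos=21: emit ID 'y' (now at pos=22)
pos=22: enter STRING mode
pos=22: emit STR "a" (now at pos=25)
DONE. 5 tokens: [LPAREN, ID, PLUS, ID, STR]

Answer: 5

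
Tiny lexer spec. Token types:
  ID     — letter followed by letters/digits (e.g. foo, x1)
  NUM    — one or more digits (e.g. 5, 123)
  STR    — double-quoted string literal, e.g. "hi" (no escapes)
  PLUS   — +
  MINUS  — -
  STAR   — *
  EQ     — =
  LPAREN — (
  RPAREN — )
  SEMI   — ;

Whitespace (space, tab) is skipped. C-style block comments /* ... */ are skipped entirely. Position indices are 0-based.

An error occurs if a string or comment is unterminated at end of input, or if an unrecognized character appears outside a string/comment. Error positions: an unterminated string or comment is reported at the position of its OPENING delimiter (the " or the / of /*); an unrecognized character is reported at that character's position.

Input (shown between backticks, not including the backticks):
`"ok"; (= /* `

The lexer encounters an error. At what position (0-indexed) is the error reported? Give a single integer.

Answer: 9

Derivation:
pos=0: enter STRING mode
pos=0: emit STR "ok" (now at pos=4)
pos=4: emit SEMI ';'
pos=6: emit LPAREN '('
pos=7: emit EQ '='
pos=9: enter COMMENT mode (saw '/*')
pos=9: ERROR — unterminated comment (reached EOF)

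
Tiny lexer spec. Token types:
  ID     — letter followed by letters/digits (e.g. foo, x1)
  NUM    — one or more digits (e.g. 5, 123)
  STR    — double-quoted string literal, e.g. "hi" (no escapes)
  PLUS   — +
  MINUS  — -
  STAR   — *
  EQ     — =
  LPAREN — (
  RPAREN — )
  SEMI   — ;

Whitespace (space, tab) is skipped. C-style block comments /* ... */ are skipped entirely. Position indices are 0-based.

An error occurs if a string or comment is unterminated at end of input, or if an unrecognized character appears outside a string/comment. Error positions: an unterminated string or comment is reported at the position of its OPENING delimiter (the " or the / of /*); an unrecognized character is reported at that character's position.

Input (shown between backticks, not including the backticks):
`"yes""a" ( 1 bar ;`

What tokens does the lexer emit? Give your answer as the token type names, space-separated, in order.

Answer: STR STR LPAREN NUM ID SEMI

Derivation:
pos=0: enter STRING mode
pos=0: emit STR "yes" (now at pos=5)
pos=5: enter STRING mode
pos=5: emit STR "a" (now at pos=8)
pos=9: emit LPAREN '('
pos=11: emit NUM '1' (now at pos=12)
pos=13: emit ID 'bar' (now at pos=16)
pos=17: emit SEMI ';'
DONE. 6 tokens: [STR, STR, LPAREN, NUM, ID, SEMI]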